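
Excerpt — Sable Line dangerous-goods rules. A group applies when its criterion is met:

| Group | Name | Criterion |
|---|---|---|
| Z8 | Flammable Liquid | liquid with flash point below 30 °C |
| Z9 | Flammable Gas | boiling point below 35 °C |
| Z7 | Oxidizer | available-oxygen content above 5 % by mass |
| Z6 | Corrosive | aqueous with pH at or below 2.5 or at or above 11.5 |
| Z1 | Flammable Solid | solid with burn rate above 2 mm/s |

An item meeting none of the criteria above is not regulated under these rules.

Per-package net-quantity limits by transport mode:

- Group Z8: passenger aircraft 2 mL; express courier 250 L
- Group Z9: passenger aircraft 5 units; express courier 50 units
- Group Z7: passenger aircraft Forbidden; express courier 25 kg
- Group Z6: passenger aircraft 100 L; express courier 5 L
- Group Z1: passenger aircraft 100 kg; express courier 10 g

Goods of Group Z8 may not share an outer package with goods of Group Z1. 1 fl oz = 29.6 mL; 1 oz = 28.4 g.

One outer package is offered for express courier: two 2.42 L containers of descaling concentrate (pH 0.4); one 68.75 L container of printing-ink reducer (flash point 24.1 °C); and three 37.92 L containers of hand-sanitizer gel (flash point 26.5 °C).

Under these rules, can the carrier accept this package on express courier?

pH 0.4 meets the Group Z6 criterion (Corrosive), so the descaling concentrate is Group Z6.
The printing-ink reducer has flash point 24.1 °C, which is < 30 °C, so it is Group Z8 (Flammable Liquid).
Hand-sanitizer gel: flash point 26.5 °C < 30 °C → Group Z8 (Flammable Liquid).
Group Z8 net quantity: 68.75 L + (three 37.92 L containers = 113.76 L) = 182.51 L.
182.51 L is within the express courier limit of 250 L for Group Z8.
Group Z6 quantity: two 2.42 L containers = 4.84 L.
4.84 L ≤ 5 L (express courier limit, Group Z6) — within limit.
The segregation rule (Group Z8 with Group Z1) does not apply to Group Z8 with Group Z6.
Every hazard group is within its express courier limit and no segregation rule is violated.

Yes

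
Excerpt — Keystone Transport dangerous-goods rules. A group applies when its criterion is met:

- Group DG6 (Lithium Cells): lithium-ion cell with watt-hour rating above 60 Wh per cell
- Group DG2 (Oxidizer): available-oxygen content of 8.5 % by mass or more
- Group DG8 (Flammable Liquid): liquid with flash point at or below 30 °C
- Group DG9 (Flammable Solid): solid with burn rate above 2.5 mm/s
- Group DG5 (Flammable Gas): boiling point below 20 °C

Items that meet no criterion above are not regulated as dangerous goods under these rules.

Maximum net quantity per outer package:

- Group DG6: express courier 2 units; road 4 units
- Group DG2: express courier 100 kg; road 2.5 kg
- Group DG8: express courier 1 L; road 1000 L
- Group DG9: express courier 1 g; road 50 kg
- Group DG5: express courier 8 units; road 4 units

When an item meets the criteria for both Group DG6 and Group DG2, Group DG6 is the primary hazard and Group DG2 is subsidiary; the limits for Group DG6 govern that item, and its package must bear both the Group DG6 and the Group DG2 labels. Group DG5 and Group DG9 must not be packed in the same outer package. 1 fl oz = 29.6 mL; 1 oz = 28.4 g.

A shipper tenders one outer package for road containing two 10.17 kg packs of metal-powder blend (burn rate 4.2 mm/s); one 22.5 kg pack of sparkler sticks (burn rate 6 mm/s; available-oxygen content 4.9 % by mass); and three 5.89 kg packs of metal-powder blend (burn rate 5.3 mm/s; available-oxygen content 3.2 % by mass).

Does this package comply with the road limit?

No

Metal-powder blend: burn rate 4.2 mm/s > 2.5 mm/s → Group DG9 (Flammable Solid).
Burn rate 6 mm/s meets the Group DG9 criterion (Flammable Solid), so the sparkler sticks are Group DG9.
Burn rate 5.3 mm/s meets the Group DG9 criterion (Flammable Solid), so the metal-powder blend is Group DG9.
Group DG9 net quantity: (two 10.17 kg packs = 20.34 kg) + 22.5 kg + (three 5.89 kg packs = 17.67 kg) = 60.51 kg.
60.51 kg exceeds the road limit of 50 kg for Group DG9.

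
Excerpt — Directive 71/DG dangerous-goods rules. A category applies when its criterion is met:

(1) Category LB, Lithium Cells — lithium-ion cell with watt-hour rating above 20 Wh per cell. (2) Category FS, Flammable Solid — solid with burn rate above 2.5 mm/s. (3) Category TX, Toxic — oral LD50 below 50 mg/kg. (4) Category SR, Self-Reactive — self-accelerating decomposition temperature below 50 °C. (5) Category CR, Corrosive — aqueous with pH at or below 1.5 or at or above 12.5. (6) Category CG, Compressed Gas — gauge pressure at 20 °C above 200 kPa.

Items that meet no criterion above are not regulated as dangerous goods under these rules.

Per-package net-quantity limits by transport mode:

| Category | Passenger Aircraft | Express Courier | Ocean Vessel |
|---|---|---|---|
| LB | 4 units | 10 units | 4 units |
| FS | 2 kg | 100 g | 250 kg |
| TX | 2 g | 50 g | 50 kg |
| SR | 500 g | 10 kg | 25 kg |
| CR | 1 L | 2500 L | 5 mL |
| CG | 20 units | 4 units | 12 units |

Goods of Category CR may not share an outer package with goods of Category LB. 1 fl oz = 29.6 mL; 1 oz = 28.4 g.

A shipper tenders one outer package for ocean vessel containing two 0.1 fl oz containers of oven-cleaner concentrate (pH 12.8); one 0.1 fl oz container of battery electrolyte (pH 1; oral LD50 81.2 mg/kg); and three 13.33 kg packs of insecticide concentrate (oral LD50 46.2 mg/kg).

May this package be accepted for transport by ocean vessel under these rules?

No

With pH 12.8 (≥ 12.5), the oven-cleaner concentrate falls in Category CR.
pH 1 meets the Category CR criterion (Corrosive), so the battery electrolyte is Category CR.
Insecticide concentrate: oral LD50 46.2 mg/kg < 50 mg/kg → Category TX (Toxic).
Total Category CR: (two 0.1 fl oz containers = 5.92 mL) + (one 0.1 fl oz container = 2.96 mL) = 8.88 mL.
8.88 mL > 5 mL (ocean vessel limit, Category CR) — over the limit.
Category TX quantity: three 13.33 kg packs = 39.99 kg.
39.99 kg ≤ 50 kg (ocean vessel limit, Category TX) — within limit.
The segregation rule (Category CR with Category LB) does not apply to Category CR with Category TX.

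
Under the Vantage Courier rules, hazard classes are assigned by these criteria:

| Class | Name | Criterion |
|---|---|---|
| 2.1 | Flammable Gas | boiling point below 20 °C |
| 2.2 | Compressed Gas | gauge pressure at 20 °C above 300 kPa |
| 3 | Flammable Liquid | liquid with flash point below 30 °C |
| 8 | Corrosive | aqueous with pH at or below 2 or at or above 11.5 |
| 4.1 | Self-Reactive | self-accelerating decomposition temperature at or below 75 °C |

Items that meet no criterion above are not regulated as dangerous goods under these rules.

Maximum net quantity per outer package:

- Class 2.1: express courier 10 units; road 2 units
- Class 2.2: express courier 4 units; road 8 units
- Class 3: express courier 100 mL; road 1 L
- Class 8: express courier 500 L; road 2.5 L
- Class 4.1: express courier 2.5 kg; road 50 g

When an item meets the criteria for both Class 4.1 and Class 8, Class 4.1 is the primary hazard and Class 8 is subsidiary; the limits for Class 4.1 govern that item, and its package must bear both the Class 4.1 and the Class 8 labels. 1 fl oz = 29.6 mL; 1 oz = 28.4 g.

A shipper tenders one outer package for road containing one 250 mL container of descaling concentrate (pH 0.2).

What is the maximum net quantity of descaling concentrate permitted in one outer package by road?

pH 0.2 meets the Class 8 criterion (Corrosive), so the descaling concentrate is Class 8.
The road limit for Class 8 is 2.5 L.

2.5 L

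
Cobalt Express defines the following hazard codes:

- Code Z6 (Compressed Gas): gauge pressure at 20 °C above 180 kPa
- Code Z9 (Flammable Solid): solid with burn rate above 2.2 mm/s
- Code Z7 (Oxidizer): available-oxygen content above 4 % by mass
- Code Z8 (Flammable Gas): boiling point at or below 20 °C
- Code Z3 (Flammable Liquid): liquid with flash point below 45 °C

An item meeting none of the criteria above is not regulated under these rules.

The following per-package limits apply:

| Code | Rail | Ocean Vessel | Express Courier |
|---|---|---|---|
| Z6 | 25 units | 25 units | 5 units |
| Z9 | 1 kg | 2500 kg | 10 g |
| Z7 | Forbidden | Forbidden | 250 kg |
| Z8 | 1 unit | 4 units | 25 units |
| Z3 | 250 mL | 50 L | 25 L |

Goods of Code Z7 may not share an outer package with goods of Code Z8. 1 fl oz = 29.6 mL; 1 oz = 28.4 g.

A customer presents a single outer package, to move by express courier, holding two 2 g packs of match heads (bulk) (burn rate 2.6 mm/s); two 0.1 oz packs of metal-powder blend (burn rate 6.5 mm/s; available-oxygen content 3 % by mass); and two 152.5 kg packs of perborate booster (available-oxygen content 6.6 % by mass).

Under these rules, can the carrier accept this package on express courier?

No

The match heads (bulk) have burn rate 2.6 mm/s, which is > 2.2 mm/s, so they are Code Z9 (Flammable Solid).
The metal-powder blend has burn rate 6.5 mm/s, which is > 2.2 mm/s, so it is Code Z9 (Flammable Solid).
Perborate booster: available-oxygen content 6.6 % by mass > 4 % by mass → Code Z7 (Oxidizer).
Total Code Z9: (two 2 g packs = 4 g) + (two 0.1 oz packs = 5.68 g) = 9.68 g.
9.68 g ≤ 10 g (express courier limit, Code Z9) — within limit.
Code Z7 quantity: two 152.5 kg packs = 305 kg.
305 kg > 250 kg (express courier limit, Code Z7) — over the limit.
The segregation rule (Code Z7 with Code Z8) does not apply to Code Z9 with Code Z7.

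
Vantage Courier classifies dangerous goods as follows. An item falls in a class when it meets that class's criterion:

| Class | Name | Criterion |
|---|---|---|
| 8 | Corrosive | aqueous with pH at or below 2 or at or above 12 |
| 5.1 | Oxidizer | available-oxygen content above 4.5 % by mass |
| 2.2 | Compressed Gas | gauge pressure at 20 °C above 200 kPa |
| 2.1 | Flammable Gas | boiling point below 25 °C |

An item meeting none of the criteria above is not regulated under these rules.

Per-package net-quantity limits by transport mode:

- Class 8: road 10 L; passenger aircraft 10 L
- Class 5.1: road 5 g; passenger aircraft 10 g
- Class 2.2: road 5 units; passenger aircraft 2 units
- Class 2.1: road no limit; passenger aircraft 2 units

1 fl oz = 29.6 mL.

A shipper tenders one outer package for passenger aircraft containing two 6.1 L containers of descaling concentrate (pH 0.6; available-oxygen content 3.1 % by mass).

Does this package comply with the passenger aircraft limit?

Descaling concentrate: pH 0.6 ≤ 2 → Class 8 (Corrosive).
Class 8 quantity: two 6.1 L containers = 12.2 L.
That exceeds the Class 8 passenger aircraft limit of 10 L.

No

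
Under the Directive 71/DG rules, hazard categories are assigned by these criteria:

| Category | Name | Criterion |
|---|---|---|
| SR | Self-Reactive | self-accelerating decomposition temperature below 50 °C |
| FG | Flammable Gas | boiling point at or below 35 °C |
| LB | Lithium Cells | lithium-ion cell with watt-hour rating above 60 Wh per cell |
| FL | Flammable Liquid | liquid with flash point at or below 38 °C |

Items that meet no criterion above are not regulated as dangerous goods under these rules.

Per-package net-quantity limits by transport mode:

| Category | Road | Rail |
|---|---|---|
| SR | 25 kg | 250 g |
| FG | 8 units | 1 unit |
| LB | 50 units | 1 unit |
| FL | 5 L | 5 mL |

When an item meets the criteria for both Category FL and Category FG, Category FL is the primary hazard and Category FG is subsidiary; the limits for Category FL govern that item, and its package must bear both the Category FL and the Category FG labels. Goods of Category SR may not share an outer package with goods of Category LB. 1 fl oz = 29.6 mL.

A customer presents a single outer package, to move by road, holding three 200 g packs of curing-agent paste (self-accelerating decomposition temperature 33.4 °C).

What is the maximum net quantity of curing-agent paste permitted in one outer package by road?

With self-accelerating decomposition temperature 33.4 °C (< 50 °C), the curing-agent paste falls in Category SR.
The road limit for Category SR is 25 kg.

25 kg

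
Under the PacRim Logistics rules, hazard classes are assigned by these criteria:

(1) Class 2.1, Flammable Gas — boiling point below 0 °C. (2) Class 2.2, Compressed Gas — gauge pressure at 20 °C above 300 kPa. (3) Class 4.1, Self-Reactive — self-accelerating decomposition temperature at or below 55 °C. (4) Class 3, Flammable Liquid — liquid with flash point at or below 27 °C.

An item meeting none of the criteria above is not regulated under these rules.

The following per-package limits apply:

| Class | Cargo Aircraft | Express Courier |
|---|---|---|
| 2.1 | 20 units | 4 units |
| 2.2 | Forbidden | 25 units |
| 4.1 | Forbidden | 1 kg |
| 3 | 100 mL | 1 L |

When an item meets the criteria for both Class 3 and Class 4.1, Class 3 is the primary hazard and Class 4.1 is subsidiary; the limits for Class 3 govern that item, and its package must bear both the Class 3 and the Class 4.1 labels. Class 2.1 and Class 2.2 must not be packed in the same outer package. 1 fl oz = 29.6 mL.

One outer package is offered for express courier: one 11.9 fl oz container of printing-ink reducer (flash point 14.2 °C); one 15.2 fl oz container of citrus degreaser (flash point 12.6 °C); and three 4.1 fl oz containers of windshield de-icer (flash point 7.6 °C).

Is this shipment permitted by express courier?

Flash point 14.2 °C meets the Class 3 criterion (Flammable Liquid), so the printing-ink reducer is Class 3.
Citrus degreaser: flash point 12.6 °C ≤ 27 °C → Class 3 (Flammable Liquid).
Flash point 7.6 °C meets the Class 3 criterion (Flammable Liquid), so the windshield de-icer is Class 3.
Total Class 3: (one 11.9 fl oz container = 352.24 mL) + (one 15.2 fl oz container = 449.92 mL) + (three 4.1 fl oz containers = 364.08 mL) = 1166.24 mL.
1166.24 mL exceeds the express courier limit of 1 L for Class 3.

No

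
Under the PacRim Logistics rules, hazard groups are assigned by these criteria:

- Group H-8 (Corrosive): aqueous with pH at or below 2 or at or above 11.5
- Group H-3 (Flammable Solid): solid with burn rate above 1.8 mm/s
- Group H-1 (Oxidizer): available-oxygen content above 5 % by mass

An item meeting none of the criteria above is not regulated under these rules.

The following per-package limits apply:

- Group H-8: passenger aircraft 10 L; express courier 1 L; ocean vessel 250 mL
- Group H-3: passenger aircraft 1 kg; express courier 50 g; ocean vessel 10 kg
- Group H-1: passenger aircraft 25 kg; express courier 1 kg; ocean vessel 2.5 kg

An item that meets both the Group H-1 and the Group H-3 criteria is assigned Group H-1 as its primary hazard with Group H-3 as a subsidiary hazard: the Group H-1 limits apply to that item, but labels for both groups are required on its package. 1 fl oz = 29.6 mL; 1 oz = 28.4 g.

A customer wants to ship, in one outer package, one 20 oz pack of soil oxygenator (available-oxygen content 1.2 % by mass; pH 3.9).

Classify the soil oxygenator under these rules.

Not regulated

pH 3.9 is between 2 and 11.5, so Group H-8 does not apply.
available-oxygen content 1.2 % by mass is not above 5 % by mass, so Group H-1 does not apply.
No criterion is met, so the item is not regulated.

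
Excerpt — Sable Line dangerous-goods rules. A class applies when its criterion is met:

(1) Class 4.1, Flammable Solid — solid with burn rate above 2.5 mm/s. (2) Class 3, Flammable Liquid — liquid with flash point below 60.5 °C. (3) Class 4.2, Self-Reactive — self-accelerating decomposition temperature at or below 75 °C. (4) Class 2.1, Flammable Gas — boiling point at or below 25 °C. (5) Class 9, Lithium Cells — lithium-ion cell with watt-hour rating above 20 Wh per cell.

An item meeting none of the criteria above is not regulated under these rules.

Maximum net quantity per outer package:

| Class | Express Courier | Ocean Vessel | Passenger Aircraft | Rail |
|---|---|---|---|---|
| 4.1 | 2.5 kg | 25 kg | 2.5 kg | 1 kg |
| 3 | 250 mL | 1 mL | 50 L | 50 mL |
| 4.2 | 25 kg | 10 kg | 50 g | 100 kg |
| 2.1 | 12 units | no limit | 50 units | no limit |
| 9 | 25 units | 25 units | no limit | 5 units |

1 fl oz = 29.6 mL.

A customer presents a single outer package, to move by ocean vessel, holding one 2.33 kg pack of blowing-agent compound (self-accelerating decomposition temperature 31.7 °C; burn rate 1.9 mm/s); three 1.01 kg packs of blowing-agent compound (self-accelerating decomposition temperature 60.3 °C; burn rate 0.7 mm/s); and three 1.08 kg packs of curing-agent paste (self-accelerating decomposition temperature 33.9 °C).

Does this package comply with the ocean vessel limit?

Yes

Blowing-agent compound: self-accelerating decomposition temperature 31.7 °C ≤ 75 °C → Class 4.2 (Self-Reactive).
Self-accelerating decomposition temperature 60.3 °C meets the Class 4.2 criterion (Self-Reactive), so the blowing-agent compound is Class 4.2.
Curing-agent paste: self-accelerating decomposition temperature 33.9 °C ≤ 75 °C → Class 4.2 (Self-Reactive).
Class 4.2 net quantity: 2.33 kg + (three 1.01 kg packs = 3.03 kg) + (three 1.08 kg packs = 3.24 kg) = 8.6 kg.
8.6 kg is within the ocean vessel limit of 10 kg for Class 4.2.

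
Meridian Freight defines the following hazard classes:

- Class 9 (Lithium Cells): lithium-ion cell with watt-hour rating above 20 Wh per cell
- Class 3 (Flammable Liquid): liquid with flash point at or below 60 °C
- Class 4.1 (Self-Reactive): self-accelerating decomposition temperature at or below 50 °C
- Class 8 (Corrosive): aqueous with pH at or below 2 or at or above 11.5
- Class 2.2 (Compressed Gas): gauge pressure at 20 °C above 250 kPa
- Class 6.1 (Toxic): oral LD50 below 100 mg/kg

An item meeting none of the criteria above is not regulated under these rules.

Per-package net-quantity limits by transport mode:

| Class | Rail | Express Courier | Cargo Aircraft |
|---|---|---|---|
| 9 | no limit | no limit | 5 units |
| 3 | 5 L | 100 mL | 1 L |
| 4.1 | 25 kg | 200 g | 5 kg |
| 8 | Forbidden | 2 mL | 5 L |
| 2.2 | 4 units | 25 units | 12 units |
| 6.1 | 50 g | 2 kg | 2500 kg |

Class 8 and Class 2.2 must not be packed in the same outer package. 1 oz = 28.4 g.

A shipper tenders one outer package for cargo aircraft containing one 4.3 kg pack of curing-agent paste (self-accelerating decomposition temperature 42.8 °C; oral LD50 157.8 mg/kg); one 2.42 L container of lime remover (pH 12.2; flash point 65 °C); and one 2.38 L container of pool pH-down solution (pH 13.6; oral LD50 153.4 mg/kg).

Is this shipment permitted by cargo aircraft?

Yes

Curing-agent paste: self-accelerating decomposition temperature 42.8 °C ≤ 50 °C → Class 4.1 (Self-Reactive).
pH 12.2 meets the Class 8 criterion (Corrosive), so the lime remover is Class 8.
With pH 13.6 (≥ 11.5), the pool pH-down solution falls in Class 8.
Class 8 net quantity: 2.42 L + 2.38 L = 4.8 L.
4.8 L ≤ 5 L (cargo aircraft limit, Class 8) — within limit.
Class 4.1 quantity: 4.3 kg.
That is within the Class 4.1 cargo aircraft limit of 5 kg.
The segregation rule (Class 8 with Class 2.2) does not apply to Class 8 with Class 4.1.
Every hazard class is within its cargo aircraft limit and no segregation rule is violated.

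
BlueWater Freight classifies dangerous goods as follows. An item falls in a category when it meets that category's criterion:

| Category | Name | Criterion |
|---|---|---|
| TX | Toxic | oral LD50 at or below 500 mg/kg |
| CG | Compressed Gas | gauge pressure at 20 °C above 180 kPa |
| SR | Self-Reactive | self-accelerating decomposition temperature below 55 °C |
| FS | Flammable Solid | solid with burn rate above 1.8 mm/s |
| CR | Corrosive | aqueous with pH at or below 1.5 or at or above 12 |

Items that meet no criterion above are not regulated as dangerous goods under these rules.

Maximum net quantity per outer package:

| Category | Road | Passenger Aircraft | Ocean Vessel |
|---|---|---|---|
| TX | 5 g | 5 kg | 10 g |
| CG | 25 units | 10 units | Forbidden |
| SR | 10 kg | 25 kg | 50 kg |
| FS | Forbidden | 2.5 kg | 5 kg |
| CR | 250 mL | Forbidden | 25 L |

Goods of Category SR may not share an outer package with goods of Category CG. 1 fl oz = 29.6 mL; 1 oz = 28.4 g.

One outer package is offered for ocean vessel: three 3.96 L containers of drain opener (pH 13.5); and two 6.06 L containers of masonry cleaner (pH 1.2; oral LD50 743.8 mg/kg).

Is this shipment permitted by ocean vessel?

Drain opener: pH 13.5 ≥ 12 → Category CR (Corrosive).
pH 1.2 meets the Category CR criterion (Corrosive), so the masonry cleaner is Category CR.
Category CR net quantity: (three 3.96 L containers = 11.88 L) + (two 6.06 L containers = 12.12 L) = 24 L.
24 L is within the ocean vessel limit of 25 L for Category CR.

Yes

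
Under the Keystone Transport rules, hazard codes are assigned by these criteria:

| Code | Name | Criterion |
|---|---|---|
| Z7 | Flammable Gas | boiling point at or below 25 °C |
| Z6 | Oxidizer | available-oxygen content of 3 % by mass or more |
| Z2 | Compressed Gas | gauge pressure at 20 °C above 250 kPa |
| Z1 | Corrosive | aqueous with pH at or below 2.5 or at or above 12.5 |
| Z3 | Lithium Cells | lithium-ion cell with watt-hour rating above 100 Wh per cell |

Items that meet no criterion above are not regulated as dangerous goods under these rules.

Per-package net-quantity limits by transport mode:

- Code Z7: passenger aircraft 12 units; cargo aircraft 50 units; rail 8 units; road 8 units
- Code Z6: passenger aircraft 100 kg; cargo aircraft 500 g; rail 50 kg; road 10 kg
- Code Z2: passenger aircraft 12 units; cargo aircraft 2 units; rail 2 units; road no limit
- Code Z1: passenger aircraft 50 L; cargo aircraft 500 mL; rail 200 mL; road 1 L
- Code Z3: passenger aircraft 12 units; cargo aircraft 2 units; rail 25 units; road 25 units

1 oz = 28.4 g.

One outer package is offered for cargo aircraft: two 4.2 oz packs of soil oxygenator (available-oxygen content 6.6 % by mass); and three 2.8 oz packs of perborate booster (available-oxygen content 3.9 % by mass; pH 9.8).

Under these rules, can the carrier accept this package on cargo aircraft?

The soil oxygenator has available-oxygen content 6.6 % by mass, which is ≥ 3 % by mass, so it is Code Z6 (Oxidizer).
Perborate booster: available-oxygen content 3.9 % by mass ≥ 3 % by mass → Code Z6 (Oxidizer).
Total Code Z6: (two 4.2 oz packs = 238.56 g) + (three 2.8 oz packs = 238.56 g) = 477.12 g.
That is within the Code Z6 cargo aircraft limit of 500 g.

Yes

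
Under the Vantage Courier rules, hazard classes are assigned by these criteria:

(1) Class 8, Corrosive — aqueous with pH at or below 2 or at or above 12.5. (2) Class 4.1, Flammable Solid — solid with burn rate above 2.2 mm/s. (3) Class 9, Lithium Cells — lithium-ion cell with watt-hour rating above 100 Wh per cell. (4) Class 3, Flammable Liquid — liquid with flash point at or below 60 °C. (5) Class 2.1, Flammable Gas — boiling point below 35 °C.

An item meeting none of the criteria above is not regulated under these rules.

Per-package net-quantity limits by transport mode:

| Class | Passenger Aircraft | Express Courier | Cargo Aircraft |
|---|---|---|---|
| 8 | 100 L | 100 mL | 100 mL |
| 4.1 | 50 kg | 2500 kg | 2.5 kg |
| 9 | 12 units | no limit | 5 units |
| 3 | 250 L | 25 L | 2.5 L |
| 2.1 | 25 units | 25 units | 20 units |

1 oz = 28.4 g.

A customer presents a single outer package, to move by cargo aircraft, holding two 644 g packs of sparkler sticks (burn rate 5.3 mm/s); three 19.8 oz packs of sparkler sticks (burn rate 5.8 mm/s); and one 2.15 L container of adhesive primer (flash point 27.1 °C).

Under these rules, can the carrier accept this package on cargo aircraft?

No

With burn rate 5.3 mm/s (> 2.2 mm/s), the sparkler sticks fall in Class 4.1.
With burn rate 5.8 mm/s (> 2.2 mm/s), the sparkler sticks fall in Class 4.1.
The adhesive primer has flash point 27.1 °C, which is ≤ 60 °C, so it is Class 3 (Flammable Liquid).
Total Class 4.1: (two 644 g packs = 1.288 kg) + (three 19.8 oz packs = 1686.96 g) = 2974.96 g.
2974.96 g exceeds the cargo aircraft limit of 2.5 kg for Class 4.1.
Class 3 quantity: 2.15 L.
2.15 L ≤ 2.5 L (cargo aircraft limit, Class 3) — within limit.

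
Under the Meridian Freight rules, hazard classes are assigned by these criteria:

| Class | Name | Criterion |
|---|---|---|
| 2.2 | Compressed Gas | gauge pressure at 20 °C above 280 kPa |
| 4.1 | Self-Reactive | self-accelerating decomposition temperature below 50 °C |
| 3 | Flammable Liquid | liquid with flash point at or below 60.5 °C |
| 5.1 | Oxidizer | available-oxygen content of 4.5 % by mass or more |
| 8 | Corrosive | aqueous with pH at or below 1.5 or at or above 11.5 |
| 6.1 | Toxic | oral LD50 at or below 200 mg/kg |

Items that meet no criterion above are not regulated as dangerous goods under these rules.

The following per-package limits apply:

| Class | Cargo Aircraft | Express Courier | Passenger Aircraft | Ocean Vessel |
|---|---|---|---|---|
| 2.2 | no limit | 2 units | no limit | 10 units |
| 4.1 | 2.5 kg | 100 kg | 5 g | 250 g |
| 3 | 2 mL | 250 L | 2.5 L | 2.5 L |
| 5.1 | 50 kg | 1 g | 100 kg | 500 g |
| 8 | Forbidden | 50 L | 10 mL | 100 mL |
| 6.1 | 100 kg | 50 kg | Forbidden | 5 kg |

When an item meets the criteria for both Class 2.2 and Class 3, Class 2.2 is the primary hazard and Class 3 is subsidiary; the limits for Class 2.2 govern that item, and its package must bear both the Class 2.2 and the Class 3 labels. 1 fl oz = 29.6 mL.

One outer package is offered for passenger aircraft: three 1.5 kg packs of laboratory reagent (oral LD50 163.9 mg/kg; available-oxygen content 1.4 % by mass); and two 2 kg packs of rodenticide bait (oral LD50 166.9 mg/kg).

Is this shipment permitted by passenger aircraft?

With oral LD50 163.9 mg/kg (≤ 200 mg/kg), the laboratory reagent falls in Class 6.1.
Oral LD50 166.9 mg/kg meets the Class 6.1 criterion (Toxic), so the rodenticide bait is Class 6.1.
Class 6.1 net quantity: (three 1.5 kg packs = 4.5 kg) + (two 2 kg packs = 4 kg) = 8.5 kg.
Class 6.1 is Forbidden by passenger aircraft.

No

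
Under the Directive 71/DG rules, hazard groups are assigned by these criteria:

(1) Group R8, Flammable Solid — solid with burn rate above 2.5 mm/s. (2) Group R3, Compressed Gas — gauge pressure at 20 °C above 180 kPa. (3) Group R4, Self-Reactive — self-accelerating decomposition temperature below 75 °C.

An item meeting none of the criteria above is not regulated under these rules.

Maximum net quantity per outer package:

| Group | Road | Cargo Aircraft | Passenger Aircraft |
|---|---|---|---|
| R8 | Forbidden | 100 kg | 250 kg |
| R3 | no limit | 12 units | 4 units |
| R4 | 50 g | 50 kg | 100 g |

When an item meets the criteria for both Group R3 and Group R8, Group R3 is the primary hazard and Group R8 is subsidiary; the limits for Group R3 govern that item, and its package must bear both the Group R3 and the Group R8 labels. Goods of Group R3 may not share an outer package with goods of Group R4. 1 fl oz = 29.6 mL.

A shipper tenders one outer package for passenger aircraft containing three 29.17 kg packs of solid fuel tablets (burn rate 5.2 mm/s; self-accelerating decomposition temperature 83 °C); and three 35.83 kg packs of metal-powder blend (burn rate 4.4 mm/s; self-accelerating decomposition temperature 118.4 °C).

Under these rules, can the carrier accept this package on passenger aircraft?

Yes

Solid fuel tablets: burn rate 5.2 mm/s > 2.5 mm/s → Group R8 (Flammable Solid).
The metal-powder blend has burn rate 4.4 mm/s, which is > 2.5 mm/s, so it is Group R8 (Flammable Solid).
Group R8 net quantity: (three 29.17 kg packs = 87.51 kg) + (three 35.83 kg packs = 107.49 kg) = 195 kg.
195 kg ≤ 250 kg (passenger aircraft limit, Group R8) — within limit.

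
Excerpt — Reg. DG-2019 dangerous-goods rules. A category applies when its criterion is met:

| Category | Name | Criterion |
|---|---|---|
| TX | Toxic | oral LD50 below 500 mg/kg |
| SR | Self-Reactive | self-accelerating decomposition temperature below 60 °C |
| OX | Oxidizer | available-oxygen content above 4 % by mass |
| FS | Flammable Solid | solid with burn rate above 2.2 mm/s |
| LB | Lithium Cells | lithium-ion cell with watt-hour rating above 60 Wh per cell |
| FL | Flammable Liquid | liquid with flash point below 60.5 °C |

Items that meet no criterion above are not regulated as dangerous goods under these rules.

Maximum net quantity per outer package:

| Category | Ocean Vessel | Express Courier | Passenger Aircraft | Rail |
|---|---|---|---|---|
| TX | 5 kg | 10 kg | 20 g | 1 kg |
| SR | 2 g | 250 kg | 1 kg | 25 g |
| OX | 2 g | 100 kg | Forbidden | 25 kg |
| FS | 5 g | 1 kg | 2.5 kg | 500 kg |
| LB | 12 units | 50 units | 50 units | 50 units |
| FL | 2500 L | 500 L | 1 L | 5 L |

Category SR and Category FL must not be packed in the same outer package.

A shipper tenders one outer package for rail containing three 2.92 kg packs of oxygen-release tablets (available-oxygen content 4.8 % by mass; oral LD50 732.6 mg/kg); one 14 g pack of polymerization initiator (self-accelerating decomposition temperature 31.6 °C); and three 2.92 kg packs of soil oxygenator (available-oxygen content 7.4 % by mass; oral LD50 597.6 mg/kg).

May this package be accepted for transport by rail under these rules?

Yes

Oxygen-release tablets: available-oxygen content 4.8 % by mass > 4 % by mass → Category OX (Oxidizer).
The polymerization initiator has self-accelerating decomposition temperature 31.6 °C, which is < 60 °C, so it is Category SR (Self-Reactive).
The soil oxygenator has available-oxygen content 7.4 % by mass, which is > 4 % by mass, so it is Category OX (Oxidizer).
Category SR quantity: 14 g.
That is within the Category SR rail limit of 25 g.
Category OX net quantity: (three 2.92 kg packs = 8.76 kg) + (three 2.92 kg packs = 8.76 kg) = 17.52 kg.
17.52 kg ≤ 25 kg (rail limit, Category OX) — within limit.
The segregation rule (Category SR with Category FL) does not apply to Category SR with Category OX.
Every hazard category is within its rail limit and no segregation rule is violated.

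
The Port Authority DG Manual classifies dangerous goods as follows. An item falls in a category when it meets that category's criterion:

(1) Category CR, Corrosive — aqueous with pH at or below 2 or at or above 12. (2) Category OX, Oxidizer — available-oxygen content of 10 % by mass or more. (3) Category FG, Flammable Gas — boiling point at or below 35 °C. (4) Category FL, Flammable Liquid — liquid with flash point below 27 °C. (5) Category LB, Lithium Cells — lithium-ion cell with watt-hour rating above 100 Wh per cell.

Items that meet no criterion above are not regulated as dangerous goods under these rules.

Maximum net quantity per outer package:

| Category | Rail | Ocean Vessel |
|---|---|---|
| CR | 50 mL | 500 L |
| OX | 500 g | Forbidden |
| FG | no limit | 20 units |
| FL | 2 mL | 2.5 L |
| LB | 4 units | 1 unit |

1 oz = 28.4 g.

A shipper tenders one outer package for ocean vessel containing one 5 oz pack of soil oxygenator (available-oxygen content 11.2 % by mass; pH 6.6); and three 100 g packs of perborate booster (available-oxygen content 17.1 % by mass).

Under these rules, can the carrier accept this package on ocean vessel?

Soil oxygenator: available-oxygen content 11.2 % by mass ≥ 10 % by mass → Category OX (Oxidizer).
Available-oxygen content 17.1 % by mass meets the Category OX criterion (Oxidizer), so the perborate booster is Category OX.
Total Category OX: (one 5 oz pack = 142 g) + (three 100 g packs = 300 g) = 442 g.
Category OX is Forbidden by ocean vessel.

No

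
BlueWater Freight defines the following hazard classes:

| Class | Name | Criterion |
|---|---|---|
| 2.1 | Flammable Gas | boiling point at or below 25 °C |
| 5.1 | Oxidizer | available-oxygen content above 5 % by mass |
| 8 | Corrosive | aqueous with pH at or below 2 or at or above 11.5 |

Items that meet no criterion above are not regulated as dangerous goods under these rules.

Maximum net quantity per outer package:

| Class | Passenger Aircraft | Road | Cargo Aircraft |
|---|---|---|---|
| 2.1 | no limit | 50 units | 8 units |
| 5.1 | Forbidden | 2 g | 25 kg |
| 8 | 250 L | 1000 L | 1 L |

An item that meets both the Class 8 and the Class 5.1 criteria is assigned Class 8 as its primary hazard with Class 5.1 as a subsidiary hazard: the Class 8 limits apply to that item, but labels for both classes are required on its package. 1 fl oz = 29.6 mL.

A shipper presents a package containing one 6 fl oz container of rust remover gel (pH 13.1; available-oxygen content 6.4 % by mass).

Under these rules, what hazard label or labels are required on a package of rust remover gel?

The rust remover gel has pH 13.1, which is ≥ 11.5, so it is Class 8 (Corrosive).
With available-oxygen content 6.4 % by mass (> 5 % by mass), the rust remover gel falls in Class 5.1.
By the precedence rule Class 8 is primary and Class 5.1 is subsidiary, and that rule requires both labels on the package.

Class 5.1 and 8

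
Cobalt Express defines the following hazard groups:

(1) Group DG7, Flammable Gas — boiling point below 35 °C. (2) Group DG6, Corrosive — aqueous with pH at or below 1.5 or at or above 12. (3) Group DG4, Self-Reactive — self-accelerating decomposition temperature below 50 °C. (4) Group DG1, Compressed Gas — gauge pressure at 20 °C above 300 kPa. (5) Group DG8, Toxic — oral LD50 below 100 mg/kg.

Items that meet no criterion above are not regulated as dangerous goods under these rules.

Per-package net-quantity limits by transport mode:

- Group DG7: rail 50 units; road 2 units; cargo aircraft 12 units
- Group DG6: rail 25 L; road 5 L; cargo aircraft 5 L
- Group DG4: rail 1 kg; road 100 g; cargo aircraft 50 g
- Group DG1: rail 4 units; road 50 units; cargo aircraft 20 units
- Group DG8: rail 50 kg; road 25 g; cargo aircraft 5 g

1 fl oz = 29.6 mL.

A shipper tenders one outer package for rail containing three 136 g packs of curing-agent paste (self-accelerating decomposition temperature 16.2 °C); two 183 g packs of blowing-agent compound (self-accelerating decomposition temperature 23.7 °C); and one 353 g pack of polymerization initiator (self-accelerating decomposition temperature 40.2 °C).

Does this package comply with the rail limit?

Curing-agent paste: self-accelerating decomposition temperature 16.2 °C < 50 °C → Group DG4 (Self-Reactive).
Blowing-agent compound: self-accelerating decomposition temperature 23.7 °C < 50 °C → Group DG4 (Self-Reactive).
Self-accelerating decomposition temperature 40.2 °C meets the Group DG4 criterion (Self-Reactive), so the polymerization initiator is Group DG4.
Group DG4 net quantity: (three 136 g packs = 408 g) + (two 183 g packs = 366 g) + 353 g = 1.127 kg.
1.127 kg > 1 kg (rail limit, Group DG4) — over the limit.

No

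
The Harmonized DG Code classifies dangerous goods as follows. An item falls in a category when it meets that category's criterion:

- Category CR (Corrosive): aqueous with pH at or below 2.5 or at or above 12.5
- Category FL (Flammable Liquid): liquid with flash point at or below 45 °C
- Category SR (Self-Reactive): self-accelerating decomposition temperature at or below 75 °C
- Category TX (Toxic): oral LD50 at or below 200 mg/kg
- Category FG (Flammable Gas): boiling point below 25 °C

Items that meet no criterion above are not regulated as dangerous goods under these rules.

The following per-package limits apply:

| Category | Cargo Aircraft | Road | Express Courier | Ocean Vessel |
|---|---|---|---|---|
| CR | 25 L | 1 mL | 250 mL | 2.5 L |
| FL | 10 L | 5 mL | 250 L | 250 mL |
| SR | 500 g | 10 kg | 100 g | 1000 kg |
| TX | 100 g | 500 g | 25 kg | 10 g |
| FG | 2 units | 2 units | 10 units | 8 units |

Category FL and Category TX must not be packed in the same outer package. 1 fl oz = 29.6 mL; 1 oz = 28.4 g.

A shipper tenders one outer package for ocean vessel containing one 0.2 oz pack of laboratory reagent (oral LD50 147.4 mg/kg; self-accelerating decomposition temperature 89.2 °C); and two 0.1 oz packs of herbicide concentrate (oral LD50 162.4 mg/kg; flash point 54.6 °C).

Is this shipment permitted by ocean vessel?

The laboratory reagent has oral LD50 147.4 mg/kg, which is ≤ 200 mg/kg, so it is Category TX (Toxic).
With oral LD50 162.4 mg/kg (≤ 200 mg/kg), the herbicide concentrate falls in Category TX.
Category TX net quantity: (one 0.2 oz pack = 5.68 g) + (two 0.1 oz packs = 5.68 g) = 11.36 g.
11.36 g exceeds the ocean vessel limit of 10 g for Category TX.

No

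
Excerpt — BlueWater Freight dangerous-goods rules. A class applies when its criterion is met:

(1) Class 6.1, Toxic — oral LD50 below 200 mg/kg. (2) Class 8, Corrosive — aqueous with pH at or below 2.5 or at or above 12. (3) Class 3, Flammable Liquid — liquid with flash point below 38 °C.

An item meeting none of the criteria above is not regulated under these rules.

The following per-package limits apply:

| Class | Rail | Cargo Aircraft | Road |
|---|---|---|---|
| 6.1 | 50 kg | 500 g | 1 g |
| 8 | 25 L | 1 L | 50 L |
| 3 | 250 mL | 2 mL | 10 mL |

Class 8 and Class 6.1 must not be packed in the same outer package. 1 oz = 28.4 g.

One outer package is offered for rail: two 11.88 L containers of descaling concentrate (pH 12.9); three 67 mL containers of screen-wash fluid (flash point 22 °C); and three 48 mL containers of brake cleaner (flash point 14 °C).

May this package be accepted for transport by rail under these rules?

No

With pH 12.9 (≥ 12), the descaling concentrate falls in Class 8.
The screen-wash fluid has flash point 22 °C, which is < 38 °C, so it is Class 3 (Flammable Liquid).
With flash point 14 °C (< 38 °C), the brake cleaner falls in Class 3.
Total Class 3: (three 67 mL containers = 201 mL) + (three 48 mL containers = 144 mL) = 345 mL.
345 mL > 250 mL (rail limit, Class 3) — over the limit.
Class 8 quantity: two 11.88 L containers = 23.76 L.
23.76 L ≤ 25 L (rail limit, Class 8) — within limit.
The segregation rule (Class 8 with Class 6.1) does not apply to Class 3 with Class 8.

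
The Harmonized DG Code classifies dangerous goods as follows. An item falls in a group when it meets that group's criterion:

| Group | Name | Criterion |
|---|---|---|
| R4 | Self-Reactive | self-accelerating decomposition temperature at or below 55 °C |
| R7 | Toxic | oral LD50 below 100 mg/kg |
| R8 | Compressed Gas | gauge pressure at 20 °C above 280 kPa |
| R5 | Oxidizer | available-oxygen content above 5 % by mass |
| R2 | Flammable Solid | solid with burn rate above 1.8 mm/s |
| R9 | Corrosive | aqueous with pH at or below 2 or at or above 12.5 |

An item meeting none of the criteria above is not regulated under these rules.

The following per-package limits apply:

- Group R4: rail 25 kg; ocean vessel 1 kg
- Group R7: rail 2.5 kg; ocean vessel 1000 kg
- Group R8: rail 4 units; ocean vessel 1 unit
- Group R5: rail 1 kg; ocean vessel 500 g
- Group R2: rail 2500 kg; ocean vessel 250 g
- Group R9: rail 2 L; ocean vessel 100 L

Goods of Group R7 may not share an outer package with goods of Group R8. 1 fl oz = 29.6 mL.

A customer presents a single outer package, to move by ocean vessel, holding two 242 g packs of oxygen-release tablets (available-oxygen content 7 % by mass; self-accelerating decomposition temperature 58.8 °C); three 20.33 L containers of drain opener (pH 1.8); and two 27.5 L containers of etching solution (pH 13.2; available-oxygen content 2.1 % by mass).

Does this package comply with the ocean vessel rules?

No

The oxygen-release tablets have available-oxygen content 7 % by mass, which is > 5 % by mass, so they are Group R5 (Oxidizer).
The drain opener has pH 1.8, which is ≤ 2, so it is Group R9 (Corrosive).
pH 13.2 meets the Group R9 criterion (Corrosive), so the etching solution is Group R9.
Total Group R9: (three 20.33 L containers = 60.99 L) + (two 27.5 L containers = 55 L) = 115.99 L.
115.99 L exceeds the ocean vessel limit of 100 L for Group R9.
Group R5 quantity: two 242 g packs = 484 g.
484 g is within the ocean vessel limit of 500 g for Group R5.
The segregation rule (Group R7 with Group R8) does not apply to Group R9 with Group R5.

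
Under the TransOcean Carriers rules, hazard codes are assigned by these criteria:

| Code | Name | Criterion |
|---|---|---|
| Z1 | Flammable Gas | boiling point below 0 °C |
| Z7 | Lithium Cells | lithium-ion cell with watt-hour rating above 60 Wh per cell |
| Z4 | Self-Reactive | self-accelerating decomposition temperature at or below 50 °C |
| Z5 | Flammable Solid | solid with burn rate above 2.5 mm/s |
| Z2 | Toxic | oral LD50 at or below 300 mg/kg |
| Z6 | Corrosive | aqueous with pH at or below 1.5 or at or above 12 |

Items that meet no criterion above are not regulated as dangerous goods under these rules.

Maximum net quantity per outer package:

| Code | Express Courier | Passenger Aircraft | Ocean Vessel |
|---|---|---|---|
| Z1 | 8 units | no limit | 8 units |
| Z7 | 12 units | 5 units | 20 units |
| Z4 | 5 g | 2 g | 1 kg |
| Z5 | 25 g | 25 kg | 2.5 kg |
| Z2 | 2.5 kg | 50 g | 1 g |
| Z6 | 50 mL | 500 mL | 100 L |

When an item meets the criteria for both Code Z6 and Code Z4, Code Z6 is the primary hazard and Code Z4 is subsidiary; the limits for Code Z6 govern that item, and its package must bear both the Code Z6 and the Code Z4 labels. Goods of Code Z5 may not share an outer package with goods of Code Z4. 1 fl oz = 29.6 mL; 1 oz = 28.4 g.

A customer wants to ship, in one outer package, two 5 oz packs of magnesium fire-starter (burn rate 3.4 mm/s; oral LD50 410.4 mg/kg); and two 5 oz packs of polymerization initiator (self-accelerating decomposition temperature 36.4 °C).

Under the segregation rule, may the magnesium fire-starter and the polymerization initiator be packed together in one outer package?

Burn rate 3.4 mm/s meets the Code Z5 criterion (Flammable Solid), so the magnesium fire-starter is Code Z5.
With self-accelerating decomposition temperature 36.4 °C (≤ 50 °C), the polymerization initiator falls in Code Z4.
Code Z5 and Code Z4 may not share an outer package.

No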